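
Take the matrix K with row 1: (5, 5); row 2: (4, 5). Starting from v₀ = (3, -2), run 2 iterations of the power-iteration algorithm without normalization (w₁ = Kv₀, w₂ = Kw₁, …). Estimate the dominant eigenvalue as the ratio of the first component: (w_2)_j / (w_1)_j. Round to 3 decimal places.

w1 = Kv₀ = (5·3 + 5·(-2); 4·3 + 5·(-2)) = (5, 2)
w2 = Kw1 = (5·5 + 5·2; 4·5 + 5·2) = (35, 30)
Ratio at component: 35 / 5 = 7.000

7.000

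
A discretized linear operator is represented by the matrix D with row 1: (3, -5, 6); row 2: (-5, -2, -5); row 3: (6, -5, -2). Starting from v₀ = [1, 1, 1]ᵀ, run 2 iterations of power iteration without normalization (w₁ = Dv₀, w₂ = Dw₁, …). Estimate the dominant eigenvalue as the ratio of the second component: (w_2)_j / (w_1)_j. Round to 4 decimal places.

-0.7500

w1 = Dv₀ = (4, -12, -1)
w2 = Dw1 = (66, 9, 86)
Ratio at component: 9 / -12 = -0.7500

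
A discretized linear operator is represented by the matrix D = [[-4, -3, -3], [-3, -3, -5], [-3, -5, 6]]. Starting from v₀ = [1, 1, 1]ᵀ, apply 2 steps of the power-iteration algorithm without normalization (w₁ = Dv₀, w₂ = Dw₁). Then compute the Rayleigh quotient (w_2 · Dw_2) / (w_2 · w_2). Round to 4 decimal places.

-7.7798

w1 = Dv₀ = ((-4)·1 + (-3)·1 + (-3)·1; (-3)·1 + (-3)·1 + (-5)·1; (-3)·1 + (-5)·1 + 6·1) = (-10, -11, -2)
w2 = Dw1 = ((-4)·(-10) + (-3)·(-11) + (-3)·(-2); (-3)·(-10) + (-3)·(-11) + (-5)·(-2); (-3)·(-10) + (-5)·(-11) + 6·(-2)) = (79, 73, 73)
Dw2 = (-754, -821, -164)
w2·Dw2 = 79·(-754) + 73·(-821) + 73·(-164) = -131471; w2·w2 = 79·79 + 73·73 + 73·73 = 16899
λ ≈ -131471/16899 = -7.7798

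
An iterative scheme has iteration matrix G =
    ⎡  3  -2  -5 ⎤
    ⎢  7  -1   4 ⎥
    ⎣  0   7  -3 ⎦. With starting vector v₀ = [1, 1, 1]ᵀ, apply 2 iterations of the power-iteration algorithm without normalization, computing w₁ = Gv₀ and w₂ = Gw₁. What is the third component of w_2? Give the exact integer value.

58

w1 = Gv₀ = (-4, 10, 4)
w2 = Gw1 = (-52, -22, 58)
The requested component of w2 is 58.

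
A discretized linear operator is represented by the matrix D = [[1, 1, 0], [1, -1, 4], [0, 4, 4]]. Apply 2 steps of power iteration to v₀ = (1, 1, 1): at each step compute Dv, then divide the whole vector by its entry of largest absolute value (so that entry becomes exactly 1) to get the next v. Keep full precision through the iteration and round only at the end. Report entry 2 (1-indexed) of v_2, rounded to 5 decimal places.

0.62500

Dv0 = (2.000000, 4.000000, 8.000000); divide by 8.000000 → v1 = (0.250000, 0.500000, 1.000000)
Dv1 = (0.750000, 3.750000, 6.000000); divide by 6.000000 → v2 = (0.125000, 0.625000, 1.000000)
Requested entry of v2: 30/48 = 0.62500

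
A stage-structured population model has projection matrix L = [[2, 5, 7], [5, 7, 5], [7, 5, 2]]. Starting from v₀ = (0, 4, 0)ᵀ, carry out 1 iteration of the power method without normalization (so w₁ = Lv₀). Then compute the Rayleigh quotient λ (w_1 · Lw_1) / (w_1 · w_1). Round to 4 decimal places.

w1 = Lv₀ = (2·0 + 5·4 + 7·0; 5·0 + 7·4 + 5·0; 7·0 + 5·4 + 2·0) = (20, 28, 20)
Lw1 = (320, 396, 320)
w1·Lw1 = 20·320 + 28·396 + 20·320 = 23888; w1·w1 = 20·20 + 28·28 + 20·20 = 1584
λ ≈ 23888/1584 = 15.0808

λ ≈ 15.0808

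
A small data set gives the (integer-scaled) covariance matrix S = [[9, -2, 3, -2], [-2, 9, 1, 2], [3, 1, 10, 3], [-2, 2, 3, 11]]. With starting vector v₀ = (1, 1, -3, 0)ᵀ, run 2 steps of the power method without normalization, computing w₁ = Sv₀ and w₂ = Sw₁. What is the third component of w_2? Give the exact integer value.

-289

w1 = Sv₀ = (9·1 + (-2)·1 + 3·(-3) + (-2)·0; (-2)·1 + 9·1 + 1·(-3) + 2·0; 3·1 + 1·1 + 10·(-3) + 3·0; (-2)·1 + 2·1 + 3·(-3) + 11·0) = (-2, 4, -26, -9)
w2 = Sw1 = (9·(-2) + (-2)·4 + 3·(-26) + (-2)·(-9); (-2)·(-2) + 9·4 + 1·(-26) + 2·(-9); 3·(-2) + 1·4 + 10·(-26) + 3·(-9); (-2)·(-2) + 2·4 + 3·(-26) + 11·(-9)) = (-86, -4, -289, -165)
The requested component of w2 is -289.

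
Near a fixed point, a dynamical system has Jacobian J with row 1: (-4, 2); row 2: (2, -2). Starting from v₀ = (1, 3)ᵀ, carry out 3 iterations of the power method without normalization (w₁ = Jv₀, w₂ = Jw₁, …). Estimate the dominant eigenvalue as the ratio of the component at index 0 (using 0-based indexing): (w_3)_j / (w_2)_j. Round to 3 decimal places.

-5.500

w1 = Jv₀ = (2, -4)
w2 = Jw1 = (-16, 12)
w3 = Jw2 = (88, -56)
Ratio at component: 88 / -16 = -5.500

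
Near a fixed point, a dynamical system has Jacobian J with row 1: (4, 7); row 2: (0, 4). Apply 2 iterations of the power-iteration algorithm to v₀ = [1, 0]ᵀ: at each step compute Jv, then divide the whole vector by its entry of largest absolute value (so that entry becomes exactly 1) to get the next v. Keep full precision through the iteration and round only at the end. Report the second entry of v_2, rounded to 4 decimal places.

Jv0 = (4.00000, 0.00000); divide by 4.00000 → v1 = (1.00000, 0.00000)
Jv1 = (4.00000, 0.00000); divide by 4.00000 → v2 = (1.00000, 0.00000)
Requested entry of v2: 0/16 = 0.0000

0.0000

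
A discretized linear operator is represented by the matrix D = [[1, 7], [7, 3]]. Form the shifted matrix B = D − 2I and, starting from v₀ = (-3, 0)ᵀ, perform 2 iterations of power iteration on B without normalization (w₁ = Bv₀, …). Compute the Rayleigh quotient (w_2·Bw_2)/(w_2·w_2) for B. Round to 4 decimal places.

-1.0000

B = D − 2I has rows (-1, 7); (7, 1)
w1 = Bv₀ = ((-1)·(-3) + 7·0; 7·(-3) + 1·0) = (3, -21)
w2 = Bw1 = ((-1)·3 + 7·(-21); 7·3 + 1·(-21)) = (-150, 0)
Bw2 = (150, -1050)
w2·Bw2 = -22500; w2·w2 = 22500; μ ≈ -22500/22500 = -1.0000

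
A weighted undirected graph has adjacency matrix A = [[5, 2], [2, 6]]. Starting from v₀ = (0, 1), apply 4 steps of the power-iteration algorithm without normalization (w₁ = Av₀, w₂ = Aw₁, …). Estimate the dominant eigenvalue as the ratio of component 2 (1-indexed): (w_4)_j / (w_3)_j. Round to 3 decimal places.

w1 = Av₀ = (5·0 + 2·1; 2·0 + 6·1) = (2, 6)
w2 = Aw1 = (5·2 + 2·6; 2·2 + 6·6) = (22, 40)
w3 = Aw2 = (190, 284)
w4 = Aw3 = (1518, 2084)
Ratio at component: 2084 / 284 = 7.338

7.338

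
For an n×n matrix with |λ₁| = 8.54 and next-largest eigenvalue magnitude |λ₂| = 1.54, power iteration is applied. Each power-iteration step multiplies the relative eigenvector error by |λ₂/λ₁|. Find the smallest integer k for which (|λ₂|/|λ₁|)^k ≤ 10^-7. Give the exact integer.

10

|λ₂/λ₁| = 1.54/8.54 = 0.18033
Need k ≥ ln(10^-7) / ln(0.18033) = -16.1181 / -1.7130 ≈ 9.409
Smallest integer k satisfying the bound: 10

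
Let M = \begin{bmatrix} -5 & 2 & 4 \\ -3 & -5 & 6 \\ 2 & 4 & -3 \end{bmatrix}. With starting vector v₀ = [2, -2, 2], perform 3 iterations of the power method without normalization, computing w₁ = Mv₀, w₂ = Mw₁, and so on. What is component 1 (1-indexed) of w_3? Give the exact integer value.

w1 = Mv₀ = ((-5)·2 + 2·(-2) + 4·2; (-3)·2 + (-5)·(-2) + 6·2; 2·2 + 4·(-2) + (-3)·2) = (-6, 16, -10)
w2 = Mw1 = ((-5)·(-6) + 2·16 + 4·(-10); (-3)·(-6) + (-5)·16 + 6·(-10); 2·(-6) + 4·16 + (-3)·(-10)) = (22, -122, 82)
w3 = Mw2 = (-26, 1036, -690)
The requested component of w3 is -26.

-26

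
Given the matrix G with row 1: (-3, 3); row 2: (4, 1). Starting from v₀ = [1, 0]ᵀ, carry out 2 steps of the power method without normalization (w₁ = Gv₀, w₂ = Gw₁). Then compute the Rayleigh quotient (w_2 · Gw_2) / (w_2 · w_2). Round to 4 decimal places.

w1 = Gv₀ = ((-3)·1 + 3·0; 4·1 + 1·0) = (-3, 4)
w2 = Gw1 = ((-3)·(-3) + 3·4; 4·(-3) + 1·4) = (21, -8)
Gw2 = (-87, 76)
w2·Gw2 = 21·(-87) + (-8)·76 = -2435; w2·w2 = 21·21 + (-8)·(-8) = 505
λ ≈ -2435/505 = -4.8218

-4.8218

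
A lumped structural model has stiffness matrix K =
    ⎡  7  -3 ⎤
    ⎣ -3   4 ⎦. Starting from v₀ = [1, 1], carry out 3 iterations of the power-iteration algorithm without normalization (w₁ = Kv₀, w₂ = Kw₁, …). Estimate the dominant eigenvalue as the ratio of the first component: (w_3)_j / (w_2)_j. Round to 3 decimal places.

w1 = Kv₀ = (4, 1)
w2 = Kw1 = (25, -8)
w3 = Kw2 = (199, -107)
Ratio at component: 199 / 25 = 7.960

7.960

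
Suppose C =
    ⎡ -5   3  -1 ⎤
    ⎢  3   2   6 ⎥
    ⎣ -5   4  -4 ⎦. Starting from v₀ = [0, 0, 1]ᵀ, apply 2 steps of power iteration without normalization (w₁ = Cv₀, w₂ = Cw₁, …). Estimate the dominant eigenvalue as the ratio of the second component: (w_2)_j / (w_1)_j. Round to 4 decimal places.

w1 = Cv₀ = (-1, 6, -4)
w2 = Cw1 = (27, -15, 45)
Ratio at component: -15 / 6 = -2.5000

λ ≈ -2.5000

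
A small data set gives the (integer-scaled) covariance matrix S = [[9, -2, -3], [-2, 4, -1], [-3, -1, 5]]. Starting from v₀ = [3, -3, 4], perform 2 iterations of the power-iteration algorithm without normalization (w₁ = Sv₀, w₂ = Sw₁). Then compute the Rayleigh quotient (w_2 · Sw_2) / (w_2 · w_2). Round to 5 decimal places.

w1 = Sv₀ = (9·3 + (-2)·(-3) + (-3)·4; (-2)·3 + 4·(-3) + (-1)·4; (-3)·3 + (-1)·(-3) + 5·4) = (21, -22, 14)
w2 = Sw1 = (9·21 + (-2)·(-22) + (-3)·14; (-2)·21 + 4·(-22) + (-1)·14; (-3)·21 + (-1)·(-22) + 5·14) = (191, -144, 29)
Sw2 = (1920, -987, -284)
w2·Sw2 = 191·1920 + (-144)·(-987) + 29·(-284) = 500612; w2·w2 = 191·191 + (-144)·(-144) + 29·29 = 58058
λ ≈ 500612/58058 = 8.62262

8.62262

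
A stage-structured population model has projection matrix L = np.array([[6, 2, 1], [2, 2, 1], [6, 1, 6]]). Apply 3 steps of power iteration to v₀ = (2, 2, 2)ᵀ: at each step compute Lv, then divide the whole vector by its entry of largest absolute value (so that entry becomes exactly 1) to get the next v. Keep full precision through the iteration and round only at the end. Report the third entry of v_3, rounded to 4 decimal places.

1.0000

Lv0 = (18.00000, 10.00000, 26.00000); divide by 26.00000 → v1 = (0.69231, 0.38462, 1.00000)
Lv1 = (5.92308, 3.15385, 10.53846); divide by 10.53846 → v2 = (0.56204, 0.29927, 1.00000)
Lv2 = (4.97080, 2.72263, 9.67153); divide by 9.67153 → v3 = (0.51396, 0.28151, 1.00000)
Requested entry of v3: 2650/2650 = 1.0000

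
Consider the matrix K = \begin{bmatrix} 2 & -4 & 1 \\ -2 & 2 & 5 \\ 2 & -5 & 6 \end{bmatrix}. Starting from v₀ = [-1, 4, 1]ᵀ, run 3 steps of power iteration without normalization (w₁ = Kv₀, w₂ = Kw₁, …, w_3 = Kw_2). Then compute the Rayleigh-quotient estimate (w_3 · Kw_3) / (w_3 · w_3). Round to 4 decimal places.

w1 = Kv₀ = (2·(-1) + (-4)·4 + 1·1; (-2)·(-1) + 2·4 + 5·1; 2·(-1) + (-5)·4 + 6·1) = (-17, 15, -16)
w2 = Kw1 = (2·(-17) + (-4)·15 + 1·(-16); (-2)·(-17) + 2·15 + 5·(-16); 2·(-17) + (-5)·15 + 6·(-16)) = (-110, -16, -205)
w3 = Kw2 = (-361, -837, -1370)
Kw3 = (1256, -7802, -4757)
w3·Kw3 = (-361)·1256 + (-837)·(-7802) + (-1370)·(-4757) = 12593948; w3·w3 = (-361)·(-361) + (-837)·(-837) + (-1370)·(-1370) = 2707790
λ ≈ 12593948/2707790 = 4.6510

λ ≈ 4.6510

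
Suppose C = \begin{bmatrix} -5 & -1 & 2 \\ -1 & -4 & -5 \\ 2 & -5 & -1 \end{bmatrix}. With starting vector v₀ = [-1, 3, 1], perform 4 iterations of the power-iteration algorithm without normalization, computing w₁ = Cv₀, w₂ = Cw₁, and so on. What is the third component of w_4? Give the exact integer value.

w1 = Cv₀ = (4, -16, -18)
w2 = Cw1 = (-40, 150, 106)
w3 = Cw2 = (262, -1090, -936)
w4 = Cw3 = (-2092, 8778, 6910)
The requested component of w4 is 6910.

6910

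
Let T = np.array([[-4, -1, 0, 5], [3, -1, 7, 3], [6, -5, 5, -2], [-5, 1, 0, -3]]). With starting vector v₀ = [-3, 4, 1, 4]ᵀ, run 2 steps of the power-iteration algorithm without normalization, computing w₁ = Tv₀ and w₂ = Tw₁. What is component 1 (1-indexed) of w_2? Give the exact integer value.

w1 = Tv₀ = (28, 6, -41, 7)
w2 = Tw1 = (-83, -188, -81, -155)
The requested component of w2 is -83.

-83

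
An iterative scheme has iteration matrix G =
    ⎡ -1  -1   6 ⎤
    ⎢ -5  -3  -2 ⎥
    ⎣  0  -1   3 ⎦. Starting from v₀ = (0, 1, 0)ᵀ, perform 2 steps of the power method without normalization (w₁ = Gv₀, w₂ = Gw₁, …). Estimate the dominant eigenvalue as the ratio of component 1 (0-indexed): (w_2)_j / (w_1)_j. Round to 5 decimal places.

w1 = Gv₀ = (-1, -3, -1)
w2 = Gw1 = (-2, 16, 0)
Ratio at component: 16 / -3 = -5.33333

-5.33333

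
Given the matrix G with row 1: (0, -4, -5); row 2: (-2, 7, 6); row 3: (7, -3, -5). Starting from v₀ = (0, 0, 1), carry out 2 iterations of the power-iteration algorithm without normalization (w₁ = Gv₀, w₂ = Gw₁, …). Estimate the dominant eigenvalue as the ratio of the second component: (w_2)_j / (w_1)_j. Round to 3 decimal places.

3.667

w1 = Gv₀ = (-5, 6, -5)
w2 = Gw1 = (1, 22, -28)
Ratio at component: 22 / 6 = 3.667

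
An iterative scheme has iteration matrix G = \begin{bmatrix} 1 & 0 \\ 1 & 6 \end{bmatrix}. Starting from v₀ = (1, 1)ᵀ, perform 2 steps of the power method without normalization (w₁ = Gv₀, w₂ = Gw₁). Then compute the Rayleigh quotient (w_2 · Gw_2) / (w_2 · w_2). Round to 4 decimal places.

w1 = Gv₀ = (1, 7)
w2 = Gw1 = (1, 43)
Gw2 = (1, 259)
w2·Gw2 = 1·1 + 43·259 = 11138; w2·w2 = 1·1 + 43·43 = 1850
λ ≈ 11138/1850 = 6.0205

λ ≈ 6.0205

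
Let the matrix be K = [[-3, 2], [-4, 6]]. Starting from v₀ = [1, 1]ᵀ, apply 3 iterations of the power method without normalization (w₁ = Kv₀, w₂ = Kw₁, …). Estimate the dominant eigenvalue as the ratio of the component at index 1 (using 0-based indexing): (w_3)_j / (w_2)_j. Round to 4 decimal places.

w1 = Kv₀ = (-1, 2)
w2 = Kw1 = (7, 16)
w3 = Kw2 = (11, 68)
Ratio at component: 68 / 16 = 4.2500

4.2500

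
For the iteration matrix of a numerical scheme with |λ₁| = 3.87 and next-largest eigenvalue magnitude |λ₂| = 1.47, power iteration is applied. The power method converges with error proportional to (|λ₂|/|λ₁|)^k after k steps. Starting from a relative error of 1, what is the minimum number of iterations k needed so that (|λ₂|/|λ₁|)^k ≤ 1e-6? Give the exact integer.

|λ₂/λ₁| = 1.47/3.87 = 0.37984
Need k ≥ ln(1e-6) / ln(0.37984) = -13.8155 / -0.9680 ≈ 14.272
Smallest integer k satisfying the bound: 15

15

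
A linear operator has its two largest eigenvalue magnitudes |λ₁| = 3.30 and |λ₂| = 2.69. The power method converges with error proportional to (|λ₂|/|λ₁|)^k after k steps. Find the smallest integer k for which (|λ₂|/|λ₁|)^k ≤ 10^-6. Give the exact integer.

68

|λ₂/λ₁| = 2.69/3.30 = 0.81515
Need k ≥ ln(10^-6) / ln(0.81515) = -13.8155 / -0.2044 ≈ 67.597
Smallest integer k satisfying the bound: 68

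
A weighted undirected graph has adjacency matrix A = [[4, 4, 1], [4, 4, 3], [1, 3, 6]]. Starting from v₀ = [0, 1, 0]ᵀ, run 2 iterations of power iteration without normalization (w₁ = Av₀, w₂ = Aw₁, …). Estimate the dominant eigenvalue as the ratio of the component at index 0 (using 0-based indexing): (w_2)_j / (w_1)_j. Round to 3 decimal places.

λ ≈ 8.750

w1 = Av₀ = (4·0 + 4·1 + 1·0; 4·0 + 4·1 + 3·0; 1·0 + 3·1 + 6·0) = (4, 4, 3)
w2 = Aw1 = (4·4 + 4·4 + 1·3; 4·4 + 4·4 + 3·3; 1·4 + 3·4 + 6·3) = (35, 41, 34)
Ratio at component: 35 / 4 = 8.750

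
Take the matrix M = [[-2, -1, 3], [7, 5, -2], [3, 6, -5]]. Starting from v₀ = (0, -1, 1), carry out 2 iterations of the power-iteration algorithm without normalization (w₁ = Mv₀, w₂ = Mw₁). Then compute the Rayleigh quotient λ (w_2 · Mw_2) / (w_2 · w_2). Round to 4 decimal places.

-5.4696

w1 = Mv₀ = ((-2)·0 + (-1)·(-1) + 3·1; 7·0 + 5·(-1) + (-2)·1; 3·0 + 6·(-1) + (-5)·1) = (4, -7, -11)
w2 = Mw1 = ((-2)·4 + (-1)·(-7) + 3·(-11); 7·4 + 5·(-7) + (-2)·(-11); 3·4 + 6·(-7) + (-5)·(-11)) = (-34, 15, 25)
Mw2 = (128, -213, -137)
w2·Mw2 = (-34)·128 + 15·(-213) + 25·(-137) = -10972; w2·w2 = (-34)·(-34) + 15·15 + 25·25 = 2006
λ ≈ -10972/2006 = -5.4696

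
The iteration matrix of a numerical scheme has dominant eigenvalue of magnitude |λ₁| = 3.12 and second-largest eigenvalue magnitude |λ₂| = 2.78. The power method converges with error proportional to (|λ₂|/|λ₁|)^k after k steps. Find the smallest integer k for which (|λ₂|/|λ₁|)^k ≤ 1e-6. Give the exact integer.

|λ₂/λ₁| = 2.78/3.12 = 0.89103
Need k ≥ ln(1e-6) / ln(0.89103) = -13.8155 / -0.1154 ≈ 119.737
Smallest integer k satisfying the bound: 120

120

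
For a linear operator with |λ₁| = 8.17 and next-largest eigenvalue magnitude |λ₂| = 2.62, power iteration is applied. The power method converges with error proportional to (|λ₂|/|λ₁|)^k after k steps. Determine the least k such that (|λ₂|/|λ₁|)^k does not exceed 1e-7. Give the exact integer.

|λ₂/λ₁| = 2.62/8.17 = 0.32069
Need k ≥ ln(1e-7) / ln(0.32069) = -16.1181 / -1.1373 ≈ 14.172
Smallest integer k satisfying the bound: 15

15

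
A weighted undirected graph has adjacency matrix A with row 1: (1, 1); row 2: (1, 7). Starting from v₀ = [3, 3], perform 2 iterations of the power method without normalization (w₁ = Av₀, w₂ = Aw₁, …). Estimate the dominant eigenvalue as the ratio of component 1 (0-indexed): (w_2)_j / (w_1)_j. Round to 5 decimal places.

λ ≈ 7.25000

w1 = Av₀ = (6, 24)
w2 = Aw1 = (30, 174)
Ratio at component: 174 / 24 = 7.25000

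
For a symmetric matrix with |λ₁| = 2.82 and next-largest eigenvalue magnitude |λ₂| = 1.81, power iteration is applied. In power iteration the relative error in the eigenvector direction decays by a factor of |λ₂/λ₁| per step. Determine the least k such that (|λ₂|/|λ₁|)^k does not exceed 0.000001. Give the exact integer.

32

|λ₂/λ₁| = 1.81/2.82 = 0.64184
Need k ≥ ln(0.000001) / ln(0.64184) = -13.8155 / -0.4434 ≈ 31.157
Smallest integer k satisfying the bound: 32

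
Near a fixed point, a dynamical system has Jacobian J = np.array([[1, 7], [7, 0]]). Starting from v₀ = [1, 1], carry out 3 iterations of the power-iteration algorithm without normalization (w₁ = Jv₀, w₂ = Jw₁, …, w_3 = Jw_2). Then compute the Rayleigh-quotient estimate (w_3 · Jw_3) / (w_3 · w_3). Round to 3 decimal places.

w1 = Jv₀ = (1·1 + 7·1; 7·1 + 0·1) = (8, 7)
w2 = Jw1 = (1·8 + 7·7; 7·8 + 0·7) = (57, 56)
w3 = Jw2 = (449, 399)
Jw3 = (3242, 3143)
w3·Jw3 = 449·3242 + 399·3143 = 2709715; w3·w3 = 449·449 + 399·399 = 360802
λ ≈ 2709715/360802 = 7.510

λ ≈ 7.510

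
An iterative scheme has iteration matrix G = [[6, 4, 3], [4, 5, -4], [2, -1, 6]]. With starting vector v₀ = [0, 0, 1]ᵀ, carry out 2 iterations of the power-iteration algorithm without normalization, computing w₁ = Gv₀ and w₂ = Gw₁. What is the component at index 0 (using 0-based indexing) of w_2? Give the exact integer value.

w1 = Gv₀ = (6·0 + 4·0 + 3·1; 4·0 + 5·0 + (-4)·1; 2·0 + (-1)·0 + 6·1) = (3, -4, 6)
w2 = Gw1 = (6·3 + 4·(-4) + 3·6; 4·3 + 5·(-4) + (-4)·6; 2·3 + (-1)·(-4) + 6·6) = (20, -32, 46)
The requested component of w2 is 20.

20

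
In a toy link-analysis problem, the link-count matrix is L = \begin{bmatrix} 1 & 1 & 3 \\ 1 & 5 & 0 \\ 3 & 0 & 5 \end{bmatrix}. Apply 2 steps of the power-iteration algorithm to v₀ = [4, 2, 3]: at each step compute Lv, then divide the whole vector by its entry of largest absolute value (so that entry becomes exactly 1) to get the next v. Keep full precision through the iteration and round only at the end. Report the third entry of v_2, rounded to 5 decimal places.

Lv0 = (15.000000, 14.000000, 27.000000); divide by 27.000000 → v1 = (0.555556, 0.518519, 1.000000)
Lv1 = (4.074074, 3.148148, 6.666667); divide by 6.666667 → v2 = (0.611111, 0.472222, 1.000000)
Requested entry of v2: 180/180 = 1.00000

1.00000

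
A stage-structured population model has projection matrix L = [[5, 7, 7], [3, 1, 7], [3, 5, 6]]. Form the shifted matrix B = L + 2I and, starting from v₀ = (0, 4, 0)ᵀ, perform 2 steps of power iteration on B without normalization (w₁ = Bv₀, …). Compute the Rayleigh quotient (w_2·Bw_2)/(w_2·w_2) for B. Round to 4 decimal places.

16.3316

B = L + 2I has rows (7, 7, 7); (3, 3, 7); (3, 5, 8)
w1 = Bv₀ = (28, 12, 20)
w2 = Bw1 = (420, 260, 304)
Bw2 = (6888, 4168, 4992)
w2·Bw2 = 5494208; w2·w2 = 336416; μ ≈ 5494208/336416 = 16.3316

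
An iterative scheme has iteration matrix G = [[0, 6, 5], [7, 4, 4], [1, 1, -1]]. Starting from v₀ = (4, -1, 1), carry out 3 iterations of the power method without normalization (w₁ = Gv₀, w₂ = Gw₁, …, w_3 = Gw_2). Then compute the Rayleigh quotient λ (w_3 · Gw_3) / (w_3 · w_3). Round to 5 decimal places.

w1 = Gv₀ = (0·4 + 6·(-1) + 5·1; 7·4 + 4·(-1) + 4·1; 1·4 + 1·(-1) + (-1)·1) = (-1, 28, 2)
w2 = Gw1 = (0·(-1) + 6·28 + 5·2; 7·(-1) + 4·28 + 4·2; 1·(-1) + 1·28 + (-1)·2) = (178, 113, 25)
w3 = Gw2 = (803, 1798, 266)
Gw3 = (12118, 13877, 2335)
w3·Gw3 = 803·12118 + 1798·13877 + 266·2335 = 35302710; w3·w3 = 803·803 + 1798·1798 + 266·266 = 3948369
λ ≈ 35302710/3948369 = 8.94109

8.94109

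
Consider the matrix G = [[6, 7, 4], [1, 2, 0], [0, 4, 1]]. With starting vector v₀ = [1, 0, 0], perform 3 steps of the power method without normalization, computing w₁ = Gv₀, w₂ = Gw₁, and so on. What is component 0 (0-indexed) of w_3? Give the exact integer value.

w1 = Gv₀ = (6·1 + 7·0 + 4·0; 1·1 + 2·0 + 0·0; 0·1 + 4·0 + 1·0) = (6, 1, 0)
w2 = Gw1 = (6·6 + 7·1 + 4·0; 1·6 + 2·1 + 0·0; 0·6 + 4·1 + 1·0) = (43, 8, 4)
w3 = Gw2 = (330, 59, 36)
The requested component of w3 is 330.

330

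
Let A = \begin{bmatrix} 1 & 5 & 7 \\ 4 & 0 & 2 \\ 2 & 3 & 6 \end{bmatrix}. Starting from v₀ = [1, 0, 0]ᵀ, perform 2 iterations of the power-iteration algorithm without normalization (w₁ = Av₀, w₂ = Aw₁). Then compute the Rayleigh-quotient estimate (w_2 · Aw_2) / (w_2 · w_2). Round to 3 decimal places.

8.667

w1 = Av₀ = (1, 4, 2)
w2 = Aw1 = (35, 8, 26)
Aw2 = (257, 192, 250)
w2·Aw2 = 35·257 + 8·192 + 26·250 = 17031; w2·w2 = 35·35 + 8·8 + 26·26 = 1965
λ ≈ 17031/1965 = 8.667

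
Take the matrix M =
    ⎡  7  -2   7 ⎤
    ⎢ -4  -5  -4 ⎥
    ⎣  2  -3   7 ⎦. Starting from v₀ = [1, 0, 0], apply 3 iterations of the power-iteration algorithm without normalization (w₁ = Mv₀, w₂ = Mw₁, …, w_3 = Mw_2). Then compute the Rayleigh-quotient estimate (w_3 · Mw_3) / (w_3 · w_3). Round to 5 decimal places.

11.75905

w1 = Mv₀ = (7, -4, 2)
w2 = Mw1 = (71, -16, 40)
w3 = Mw2 = (809, -364, 470)
Mw3 = (9681, -3296, 6000)
w3·Mw3 = 809·9681 + (-364)·(-3296) + 470·6000 = 11851673; w3·w3 = 809·809 + (-364)·(-364) + 470·470 = 1007877
λ ≈ 11851673/1007877 = 11.75905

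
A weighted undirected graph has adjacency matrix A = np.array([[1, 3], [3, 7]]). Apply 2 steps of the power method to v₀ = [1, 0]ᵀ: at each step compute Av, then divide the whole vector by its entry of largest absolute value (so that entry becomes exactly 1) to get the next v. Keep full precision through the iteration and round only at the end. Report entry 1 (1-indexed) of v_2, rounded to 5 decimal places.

0.41667

Av0 = (1.000000, 3.000000); divide by 3.000000 → v1 = (0.333333, 1.000000)
Av1 = (3.333333, 8.000000); divide by 8.000000 → v2 = (0.416667, 1.000000)
Requested entry of v2: 10/24 = 0.41667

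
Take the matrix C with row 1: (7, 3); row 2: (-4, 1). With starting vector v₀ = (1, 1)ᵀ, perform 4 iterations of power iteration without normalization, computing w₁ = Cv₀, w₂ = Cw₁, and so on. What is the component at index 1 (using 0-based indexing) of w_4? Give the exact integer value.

-1479

w1 = Cv₀ = (7·1 + 3·1; (-4)·1 + 1·1) = (10, -3)
w2 = Cw1 = (7·10 + 3·(-3); (-4)·10 + 1·(-3)) = (61, -43)
w3 = Cw2 = (298, -287)
w4 = Cw3 = (1225, -1479)
The requested component of w4 is -1479.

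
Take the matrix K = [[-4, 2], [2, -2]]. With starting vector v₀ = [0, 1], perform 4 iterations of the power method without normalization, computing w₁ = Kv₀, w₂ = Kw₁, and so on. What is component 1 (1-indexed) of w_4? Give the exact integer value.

w1 = Kv₀ = ((-4)·0 + 2·1; 2·0 + (-2)·1) = (2, -2)
w2 = Kw1 = ((-4)·2 + 2·(-2); 2·2 + (-2)·(-2)) = (-12, 8)
w3 = Kw2 = (64, -40)
w4 = Kw3 = (-336, 208)
The requested component of w4 is -336.

-336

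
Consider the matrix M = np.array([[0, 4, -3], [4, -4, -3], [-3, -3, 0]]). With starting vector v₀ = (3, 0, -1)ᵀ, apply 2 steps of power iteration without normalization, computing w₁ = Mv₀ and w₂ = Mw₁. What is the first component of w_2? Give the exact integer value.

w1 = Mv₀ = (0·3 + 4·0 + (-3)·(-1); 4·3 + (-4)·0 + (-3)·(-1); (-3)·3 + (-3)·0 + 0·(-1)) = (3, 15, -9)
w2 = Mw1 = (0·3 + 4·15 + (-3)·(-9); 4·3 + (-4)·15 + (-3)·(-9); (-3)·3 + (-3)·15 + 0·(-9)) = (87, -21, -54)
The requested component of w2 is 87.

87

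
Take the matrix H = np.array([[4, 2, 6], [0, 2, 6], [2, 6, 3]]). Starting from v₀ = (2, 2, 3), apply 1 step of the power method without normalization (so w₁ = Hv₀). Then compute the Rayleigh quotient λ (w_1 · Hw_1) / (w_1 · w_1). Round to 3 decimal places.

10.136

w1 = Hv₀ = (4·2 + 2·2 + 6·3; 0·2 + 2·2 + 6·3; 2·2 + 6·2 + 3·3) = (30, 22, 25)
Hw1 = (314, 194, 267)
w1·Hw1 = 30·314 + 22·194 + 25·267 = 20363; w1·w1 = 30·30 + 22·22 + 25·25 = 2009
λ ≈ 20363/2009 = 10.136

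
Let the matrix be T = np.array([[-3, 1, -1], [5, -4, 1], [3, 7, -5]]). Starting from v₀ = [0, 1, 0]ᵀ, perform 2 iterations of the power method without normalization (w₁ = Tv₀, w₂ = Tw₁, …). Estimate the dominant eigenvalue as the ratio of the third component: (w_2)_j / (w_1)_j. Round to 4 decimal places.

-8.5714

w1 = Tv₀ = ((-3)·0 + 1·1 + (-1)·0; 5·0 + (-4)·1 + 1·0; 3·0 + 7·1 + (-5)·0) = (1, -4, 7)
w2 = Tw1 = ((-3)·1 + 1·(-4) + (-1)·7; 5·1 + (-4)·(-4) + 1·7; 3·1 + 7·(-4) + (-5)·7) = (-14, 28, -60)
Ratio at component: -60 / 7 = -8.5714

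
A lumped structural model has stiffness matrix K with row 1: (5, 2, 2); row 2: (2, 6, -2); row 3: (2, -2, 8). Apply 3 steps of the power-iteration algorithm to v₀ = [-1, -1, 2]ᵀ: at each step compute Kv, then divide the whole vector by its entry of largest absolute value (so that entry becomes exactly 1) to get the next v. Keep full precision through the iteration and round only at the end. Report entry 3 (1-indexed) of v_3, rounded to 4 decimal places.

Kv0 = (-3.00000, -12.00000, 16.00000); divide by 16.00000 → v1 = (-0.18750, -0.75000, 1.00000)
Kv1 = (-0.43750, -6.87500, 9.12500); divide by 9.12500 → v2 = (-0.04795, -0.75342, 1.00000)
Kv2 = (0.25342, -6.61644, 9.41096); divide by 9.41096 → v3 = (0.02693, -0.70306, 1.00000)
Requested entry of v3: 1374/1374 = 1.0000

1.0000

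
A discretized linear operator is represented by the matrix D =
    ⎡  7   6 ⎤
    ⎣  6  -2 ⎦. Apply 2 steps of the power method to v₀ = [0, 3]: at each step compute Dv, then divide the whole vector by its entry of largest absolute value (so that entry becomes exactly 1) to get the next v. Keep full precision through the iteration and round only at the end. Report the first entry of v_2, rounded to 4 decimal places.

0.7500

Dv0 = (18.00000, -6.00000); divide by 18.00000 → v1 = (1.00000, -0.33333)
Dv1 = (5.00000, 6.66667); divide by 6.66667 → v2 = (0.75000, 1.00000)
Requested entry of v2: 90/120 = 0.7500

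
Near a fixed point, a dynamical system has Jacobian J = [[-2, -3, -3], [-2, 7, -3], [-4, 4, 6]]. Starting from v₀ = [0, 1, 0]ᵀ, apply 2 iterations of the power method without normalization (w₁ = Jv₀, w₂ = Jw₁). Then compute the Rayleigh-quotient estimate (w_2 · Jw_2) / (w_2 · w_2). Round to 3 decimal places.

w1 = Jv₀ = (-3, 7, 4)
w2 = Jw1 = (-27, 43, 64)
Jw2 = (-267, 163, 664)
w2·Jw2 = (-27)·(-267) + 43·163 + 64·664 = 56714; w2·w2 = (-27)·(-27) + 43·43 + 64·64 = 6674
λ ≈ 56714/6674 = 8.498

8.498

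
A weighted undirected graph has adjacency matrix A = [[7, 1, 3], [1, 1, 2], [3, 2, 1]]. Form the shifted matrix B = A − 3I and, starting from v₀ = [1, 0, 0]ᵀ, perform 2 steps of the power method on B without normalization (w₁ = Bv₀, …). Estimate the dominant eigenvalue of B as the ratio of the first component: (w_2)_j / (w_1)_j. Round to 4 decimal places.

6.5000

B = A − 3I has rows (4, 1, 3); (1, -2, 2); (3, 2, -2)
w1 = Bv₀ = (4·1 + 1·0 + 3·0; 1·1 + (-2)·0 + 2·0; 3·1 + 2·0 + (-2)·0) = (4, 1, 3)
w2 = Bw1 = (4·4 + 1·1 + 3·3; 1·4 + (-2)·1 + 2·3; 3·4 + 2·1 + (-2)·3) = (26, 8, 8)
Ratio: 26/4 = 6.5000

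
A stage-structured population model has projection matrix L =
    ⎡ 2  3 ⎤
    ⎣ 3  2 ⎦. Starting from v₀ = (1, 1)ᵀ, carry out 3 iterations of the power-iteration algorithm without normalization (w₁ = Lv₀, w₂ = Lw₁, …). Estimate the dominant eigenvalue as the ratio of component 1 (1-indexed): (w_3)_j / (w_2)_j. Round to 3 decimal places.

w1 = Lv₀ = (2·1 + 3·1; 3·1 + 2·1) = (5, 5)
w2 = Lw1 = (2·5 + 3·5; 3·5 + 2·5) = (25, 25)
w3 = Lw2 = (125, 125)
Ratio at component: 125 / 25 = 5.000

5.000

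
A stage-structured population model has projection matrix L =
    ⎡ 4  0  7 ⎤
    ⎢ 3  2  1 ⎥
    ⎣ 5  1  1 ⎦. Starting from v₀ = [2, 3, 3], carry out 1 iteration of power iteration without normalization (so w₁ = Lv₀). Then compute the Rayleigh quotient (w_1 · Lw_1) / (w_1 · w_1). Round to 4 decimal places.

8.6407

w1 = Lv₀ = (29, 15, 16)
Lw1 = (228, 133, 176)
w1·Lw1 = 29·228 + 15·133 + 16·176 = 11423; w1·w1 = 29·29 + 15·15 + 16·16 = 1322
λ ≈ 11423/1322 = 8.6407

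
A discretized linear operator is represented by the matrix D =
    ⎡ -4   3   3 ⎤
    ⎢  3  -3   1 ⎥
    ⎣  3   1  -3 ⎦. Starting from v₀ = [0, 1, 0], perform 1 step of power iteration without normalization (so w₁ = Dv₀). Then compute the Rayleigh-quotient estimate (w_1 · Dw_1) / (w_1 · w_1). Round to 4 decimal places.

w1 = Dv₀ = ((-4)·0 + 3·1 + 3·0; 3·0 + (-3)·1 + 1·0; 3·0 + 1·1 + (-3)·0) = (3, -3, 1)
Dw1 = (-18, 19, 3)
w1·Dw1 = 3·(-18) + (-3)·19 + 1·3 = -108; w1·w1 = 3·3 + (-3)·(-3) + 1·1 = 19
λ ≈ -108/19 = -5.6842

λ ≈ -5.6842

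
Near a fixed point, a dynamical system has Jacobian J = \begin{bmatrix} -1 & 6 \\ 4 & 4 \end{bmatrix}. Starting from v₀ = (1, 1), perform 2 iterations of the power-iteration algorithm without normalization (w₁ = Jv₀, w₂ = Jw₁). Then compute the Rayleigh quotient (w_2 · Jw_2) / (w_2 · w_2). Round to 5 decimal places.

6.88052

w1 = Jv₀ = ((-1)·1 + 6·1; 4·1 + 4·1) = (5, 8)
w2 = Jw1 = ((-1)·5 + 6·8; 4·5 + 4·8) = (43, 52)
Jw2 = (269, 380)
w2·Jw2 = 43·269 + 52·380 = 31327; w2·w2 = 43·43 + 52·52 = 4553
λ ≈ 31327/4553 = 6.88052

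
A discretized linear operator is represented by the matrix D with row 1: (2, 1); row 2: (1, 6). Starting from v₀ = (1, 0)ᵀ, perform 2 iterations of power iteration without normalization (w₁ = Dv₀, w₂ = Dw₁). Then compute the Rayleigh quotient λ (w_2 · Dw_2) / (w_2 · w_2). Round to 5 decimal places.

λ ≈ 5.77528

w1 = Dv₀ = (2·1 + 1·0; 1·1 + 6·0) = (2, 1)
w2 = Dw1 = (2·2 + 1·1; 1·2 + 6·1) = (5, 8)
Dw2 = (18, 53)
w2·Dw2 = 5·18 + 8·53 = 514; w2·w2 = 5·5 + 8·8 = 89
λ ≈ 514/89 = 5.77528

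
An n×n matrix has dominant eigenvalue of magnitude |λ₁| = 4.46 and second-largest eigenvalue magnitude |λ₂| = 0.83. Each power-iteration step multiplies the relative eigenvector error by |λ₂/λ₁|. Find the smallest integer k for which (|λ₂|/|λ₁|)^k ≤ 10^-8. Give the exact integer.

|λ₂/λ₁| = 0.83/4.46 = 0.18610
Need k ≥ ln(10^-8) / ln(0.18610) = -18.4207 / -1.6815 ≈ 10.955
Smallest integer k satisfying the bound: 11

11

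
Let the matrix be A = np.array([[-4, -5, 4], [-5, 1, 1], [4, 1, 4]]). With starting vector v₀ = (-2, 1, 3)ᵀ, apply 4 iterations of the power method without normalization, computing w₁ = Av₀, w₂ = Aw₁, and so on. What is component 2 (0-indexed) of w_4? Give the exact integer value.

w1 = Av₀ = ((-4)·(-2) + (-5)·1 + 4·3; (-5)·(-2) + 1·1 + 1·3; 4·(-2) + 1·1 + 4·3) = (15, 14, 5)
w2 = Aw1 = ((-4)·15 + (-5)·14 + 4·5; (-5)·15 + 1·14 + 1·5; 4·15 + 1·14 + 4·5) = (-110, -56, 94)
w3 = Aw2 = (1096, 588, -120)
w4 = Aw3 = (-7804, -5012, 4492)
The requested component of w4 is 4492.

4492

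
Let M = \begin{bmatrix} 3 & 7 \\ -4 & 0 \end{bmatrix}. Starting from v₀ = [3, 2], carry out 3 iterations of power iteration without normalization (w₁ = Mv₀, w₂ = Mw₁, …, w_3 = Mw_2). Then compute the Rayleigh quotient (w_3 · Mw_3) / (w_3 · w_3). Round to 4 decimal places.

w1 = Mv₀ = (3·3 + 7·2; (-4)·3 + 0·2) = (23, -12)
w2 = Mw1 = (3·23 + 7·(-12); (-4)·23 + 0·(-12)) = (-15, -92)
w3 = Mw2 = (-689, 60)
Mw3 = (-1647, 2756)
w3·Mw3 = (-689)·(-1647) + 60·2756 = 1300143; w3·w3 = (-689)·(-689) + 60·60 = 478321
λ ≈ 1300143/478321 = 2.7181

λ ≈ 2.7181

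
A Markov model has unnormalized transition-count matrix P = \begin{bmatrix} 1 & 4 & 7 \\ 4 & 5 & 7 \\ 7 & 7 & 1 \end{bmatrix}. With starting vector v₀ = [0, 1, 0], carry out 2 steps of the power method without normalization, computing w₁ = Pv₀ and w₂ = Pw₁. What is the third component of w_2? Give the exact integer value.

w1 = Pv₀ = (1·0 + 4·1 + 7·0; 4·0 + 5·1 + 7·0; 7·0 + 7·1 + 1·0) = (4, 5, 7)
w2 = Pw1 = (1·4 + 4·5 + 7·7; 4·4 + 5·5 + 7·7; 7·4 + 7·5 + 1·7) = (73, 90, 70)
The requested component of w2 is 70.

70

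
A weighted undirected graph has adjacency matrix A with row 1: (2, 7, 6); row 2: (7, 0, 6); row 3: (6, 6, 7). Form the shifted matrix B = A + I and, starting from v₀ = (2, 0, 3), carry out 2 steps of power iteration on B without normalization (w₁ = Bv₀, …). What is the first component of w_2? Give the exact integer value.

B = A + I has rows (3, 7, 6); (7, 1, 6); (6, 6, 8)
w1 = Bv₀ = (24, 32, 36)
w2 = Bw1 = (512, 416, 624)
Requested component of w2: 512

512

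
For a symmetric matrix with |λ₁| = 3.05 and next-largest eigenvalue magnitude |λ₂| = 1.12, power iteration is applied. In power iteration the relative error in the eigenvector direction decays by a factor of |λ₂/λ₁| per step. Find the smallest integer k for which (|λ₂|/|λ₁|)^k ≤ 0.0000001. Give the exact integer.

17

|λ₂/λ₁| = 1.12/3.05 = 0.36721
Need k ≥ ln(0.0000001) / ln(0.36721) = -16.1181 / -1.0018 ≈ 16.089
Smallest integer k satisfying the bound: 17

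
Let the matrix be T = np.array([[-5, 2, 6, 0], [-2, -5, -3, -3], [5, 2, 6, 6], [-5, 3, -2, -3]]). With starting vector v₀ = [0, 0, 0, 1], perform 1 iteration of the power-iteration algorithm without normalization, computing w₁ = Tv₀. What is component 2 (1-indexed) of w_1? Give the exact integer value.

w1 = Tv₀ = ((-5)·0 + 2·0 + 6·0 + 0·1; (-2)·0 + (-5)·0 + (-3)·0 + (-3)·1; 5·0 + 2·0 + 6·0 + 6·1; (-5)·0 + 3·0 + (-2)·0 + (-3)·1) = (0, -3, 6, -3)
The requested component of w1 is -3.

-3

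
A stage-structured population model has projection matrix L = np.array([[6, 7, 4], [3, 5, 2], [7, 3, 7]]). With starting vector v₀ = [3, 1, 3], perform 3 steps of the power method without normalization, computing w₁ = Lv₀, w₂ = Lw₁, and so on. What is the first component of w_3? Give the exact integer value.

w1 = Lv₀ = (6·3 + 7·1 + 4·3; 3·3 + 5·1 + 2·3; 7·3 + 3·1 + 7·3) = (37, 20, 45)
w2 = Lw1 = (6·37 + 7·20 + 4·45; 3·37 + 5·20 + 2·45; 7·37 + 3·20 + 7·45) = (542, 301, 634)
w3 = Lw2 = (7895, 4399, 9135)
The requested component of w3 is 7895.

7895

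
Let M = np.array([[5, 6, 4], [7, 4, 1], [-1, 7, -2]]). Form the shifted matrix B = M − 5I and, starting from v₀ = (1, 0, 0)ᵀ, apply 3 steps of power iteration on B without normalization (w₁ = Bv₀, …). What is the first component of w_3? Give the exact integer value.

176

B = M − 5I has rows (0, 6, 4); (7, -1, 1); (-1, 7, -7)
w1 = Bv₀ = (0, 7, -1)
w2 = Bw1 = (38, -8, 56)
w3 = Bw2 = (176, 330, -486)
Requested component of w3: 176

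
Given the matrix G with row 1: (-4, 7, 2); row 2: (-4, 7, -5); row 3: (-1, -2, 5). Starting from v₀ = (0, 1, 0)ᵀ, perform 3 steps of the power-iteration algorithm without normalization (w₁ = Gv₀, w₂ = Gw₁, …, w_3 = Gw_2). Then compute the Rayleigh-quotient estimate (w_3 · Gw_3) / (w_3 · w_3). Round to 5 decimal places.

λ ≈ 9.35340

w1 = Gv₀ = (7, 7, -2)
w2 = Gw1 = (17, 31, -31)
w3 = Gw2 = (87, 304, -234)
Gw3 = (1312, 2950, -1865)
w3·Gw3 = 87·1312 + 304·2950 + (-234)·(-1865) = 1447354; w3·w3 = 87·87 + 304·304 + (-234)·(-234) = 154741
λ ≈ 1447354/154741 = 9.35340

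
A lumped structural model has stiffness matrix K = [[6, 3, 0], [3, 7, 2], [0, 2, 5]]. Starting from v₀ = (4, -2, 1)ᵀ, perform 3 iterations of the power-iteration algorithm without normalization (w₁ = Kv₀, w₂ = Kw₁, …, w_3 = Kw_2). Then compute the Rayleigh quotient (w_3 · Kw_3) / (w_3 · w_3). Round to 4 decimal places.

9.6813

w1 = Kv₀ = (18, 0, 1)
w2 = Kw1 = (108, 56, 5)
w3 = Kw2 = (816, 726, 137)
Kw3 = (7074, 7804, 2137)
w3·Kw3 = 816·7074 + 726·7804 + 137·2137 = 11730857; w3·w3 = 816·816 + 726·726 + 137·137 = 1211701
λ ≈ 11730857/1211701 = 9.6813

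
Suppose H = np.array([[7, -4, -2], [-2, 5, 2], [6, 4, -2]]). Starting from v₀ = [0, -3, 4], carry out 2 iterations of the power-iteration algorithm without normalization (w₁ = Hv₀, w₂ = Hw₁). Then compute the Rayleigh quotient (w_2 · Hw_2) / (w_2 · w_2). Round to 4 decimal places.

w1 = Hv₀ = (4, -7, -20)
w2 = Hw1 = (96, -83, 36)
Hw2 = (932, -535, 172)
w2·Hw2 = 96·932 + (-83)·(-535) + 36·172 = 140069; w2·w2 = 96·96 + (-83)·(-83) + 36·36 = 17401
λ ≈ 140069/17401 = 8.0495

8.0495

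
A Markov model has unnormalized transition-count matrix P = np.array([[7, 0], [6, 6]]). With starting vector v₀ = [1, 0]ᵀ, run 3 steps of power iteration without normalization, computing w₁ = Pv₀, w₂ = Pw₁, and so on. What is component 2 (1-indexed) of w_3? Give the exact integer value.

762

w1 = Pv₀ = (7, 6)
w2 = Pw1 = (49, 78)
w3 = Pw2 = (343, 762)
The requested component of w3 is 762.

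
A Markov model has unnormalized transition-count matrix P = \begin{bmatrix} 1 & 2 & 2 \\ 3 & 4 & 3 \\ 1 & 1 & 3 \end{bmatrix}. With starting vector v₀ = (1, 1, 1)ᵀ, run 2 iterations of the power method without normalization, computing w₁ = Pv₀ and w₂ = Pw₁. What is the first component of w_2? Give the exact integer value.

w1 = Pv₀ = (5, 10, 5)
w2 = Pw1 = (35, 70, 30)
The requested component of w2 is 35.

35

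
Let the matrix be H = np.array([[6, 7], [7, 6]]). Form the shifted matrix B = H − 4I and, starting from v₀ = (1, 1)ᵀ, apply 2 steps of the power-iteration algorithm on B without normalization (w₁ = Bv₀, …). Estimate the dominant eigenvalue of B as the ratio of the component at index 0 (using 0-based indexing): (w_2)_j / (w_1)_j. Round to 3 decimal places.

9.000

B = H − 4I has rows (2, 7); (7, 2)
w1 = Bv₀ = (9, 9)
w2 = Bw1 = (81, 81)
Ratio: 81/9 = 9.000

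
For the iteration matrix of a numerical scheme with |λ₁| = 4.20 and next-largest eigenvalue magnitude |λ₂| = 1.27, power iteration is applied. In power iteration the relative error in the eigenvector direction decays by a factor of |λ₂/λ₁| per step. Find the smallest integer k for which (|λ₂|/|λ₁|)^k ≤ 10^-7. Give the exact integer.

14

|λ₂/λ₁| = 1.27/4.20 = 0.30238
Need k ≥ ln(10^-7) / ln(0.30238) = -16.1181 / -1.1961 ≈ 13.476
Smallest integer k satisfying the bound: 14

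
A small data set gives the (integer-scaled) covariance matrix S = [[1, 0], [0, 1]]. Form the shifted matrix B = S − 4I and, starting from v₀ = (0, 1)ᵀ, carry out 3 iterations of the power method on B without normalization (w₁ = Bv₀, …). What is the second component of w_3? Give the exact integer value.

-27

B = S − 4I has rows (-3, 0); (0, -3)
w1 = Bv₀ = ((-3)·0 + 0·1; 0·0 + (-3)·1) = (0, -3)
w2 = Bw1 = ((-3)·0 + 0·(-3); 0·0 + (-3)·(-3)) = (0, 9)
w3 = Bw2 = (0, -27)
Requested component of w3: -27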